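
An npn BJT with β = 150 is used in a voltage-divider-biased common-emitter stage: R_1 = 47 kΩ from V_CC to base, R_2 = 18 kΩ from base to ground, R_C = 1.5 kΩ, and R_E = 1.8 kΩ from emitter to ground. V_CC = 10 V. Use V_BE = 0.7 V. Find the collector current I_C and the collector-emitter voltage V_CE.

Thevenize the base divider: V_Th = V_CC·R_2/(R_1+R_2) = 10×18/65 = 2.77 V, R_Th = R_1‖R_2 = 13 kΩ.
Base-emitter loop: V_Th = I_B·R_Th + V_BE + (β+1)I_B·R_E, so I_B = (2.77 − 0.7) / (13 + 151×1.8) = 0.00727 mA.
I_C = β·I_B = 150×0.00727 = 1.09 mA, and I_E = (β+1)I_B = 1.1 mA.
V_CE = V_CC − I_C·R_C − I_E·R_E = 10 − 1.09×1.5 − 1.1×1.8 = 6.39 V.
V_CE = 6.39 V > 0.2 V confirms active-region operation.

I_C ≈ 1.1 mA, V_CE ≈ 6.4 V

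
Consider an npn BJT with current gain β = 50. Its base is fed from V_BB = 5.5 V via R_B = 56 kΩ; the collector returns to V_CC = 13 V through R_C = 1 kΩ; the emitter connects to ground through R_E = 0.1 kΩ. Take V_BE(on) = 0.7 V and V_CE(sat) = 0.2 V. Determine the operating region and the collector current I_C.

active; I_C ≈ 3.9 mA

Assume active. Base-emitter loop: I_B = (V_BB − V_BE)/(R_B + (β+1)R_E) = (5.5 − 0.7)/(56 + 51×0.1) = 0.0786 mA.
I_C = β·I_B = 50×0.0786 = 3.93 mA.
V_CE = V_CC − I_C·R_C − I_E·R_E = 13 − 3.93×1 − 4.01×0.1 = 8.67 V > V_CE(sat), so the active-region assumption holds.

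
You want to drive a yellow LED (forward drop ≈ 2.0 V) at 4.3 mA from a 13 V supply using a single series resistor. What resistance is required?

The resistor drops V_S − V_D = 13 − 2.0 = 11 V at 4.3 mA.
R = 11 V / 4.3 mA = 2.56 kΩ.

R ≈ 2.6 kΩ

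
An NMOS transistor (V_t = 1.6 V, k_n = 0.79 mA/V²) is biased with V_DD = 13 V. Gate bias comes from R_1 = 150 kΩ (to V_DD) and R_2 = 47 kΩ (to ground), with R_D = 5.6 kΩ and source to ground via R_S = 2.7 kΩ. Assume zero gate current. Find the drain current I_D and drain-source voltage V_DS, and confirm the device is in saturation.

I_D ≈ 0.26 mA, V_DS ≈ 11 V

V_G = V_DD·R_2/(R_1+R_2) = 13×47/197 = 3.1 V.
Assume saturation: I_D = (k_n/2)(V_GS − V_t)² with V_GS = V_G − I_D·R_S = 3.1 − 2.7·I_D.
Substituting gives 2.88·I_D² − 4.2·I_D + 0.891 = 0, with roots I_D = 0.257 or 1.2 mA.
The root I_D = 1.2 mA gives V_GS = -0.145 V ≤ V_t, so take I_D = 0.257 mA.
Then V_GS = 2.41 V and V_DS = V_DD − I_D(R_D+R_S) = 13 − 0.257×8.3 = 10.9 V.
Saturation requires V_DS ≥ V_GS − V_t = 0.807 V; 10.9 ≥ 0.807 ✓.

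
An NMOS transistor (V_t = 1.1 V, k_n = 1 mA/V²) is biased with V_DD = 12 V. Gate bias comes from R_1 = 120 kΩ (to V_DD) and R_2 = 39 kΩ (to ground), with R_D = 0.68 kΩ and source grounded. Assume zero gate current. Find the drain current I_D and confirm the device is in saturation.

V_G = V_DD·R_2/(R_1+R_2) = 12×39/159 = 2.94 V. With the source grounded, V_GS = V_G = 2.94 V.
Assume saturation: I_D = (k_n/2)(V_GS − V_t)² = (1/2)×(2.94 − 1.1)² = 0.5×1.84² = 1.7 mA.
V_DS = V_DD − I_D·R_D = 12 − 1.7×0.68 = 10.8 V.
Saturation requires V_DS ≥ V_GS − V_t = 1.84 V; 10.8 ≥ 1.84 ✓.

I_D ≈ 1.7 mA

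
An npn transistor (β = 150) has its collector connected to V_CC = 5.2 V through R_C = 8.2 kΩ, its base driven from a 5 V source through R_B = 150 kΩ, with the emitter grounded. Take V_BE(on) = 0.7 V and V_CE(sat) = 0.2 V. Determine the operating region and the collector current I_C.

saturation; I_C ≈ 0.61 mA

Assume active: I_B = (5 − 0.7)/150 = 0.0287 mA, giving I_C = β·I_B = 4.3 mA.
But then V_CE = 5.2 − 4.3×8.2 = -30.1 V < V_CE(sat) = 0.2 V — impossible in the active region.
So the transistor is saturated. With V_CE = 0.2 V, I_C = (V_CC − 0.2)/R_C = 5/8.2 = 0.61 mA.
Check: β·I_B = 4.3 mA > I_C = 0.61 mA, confirming saturation.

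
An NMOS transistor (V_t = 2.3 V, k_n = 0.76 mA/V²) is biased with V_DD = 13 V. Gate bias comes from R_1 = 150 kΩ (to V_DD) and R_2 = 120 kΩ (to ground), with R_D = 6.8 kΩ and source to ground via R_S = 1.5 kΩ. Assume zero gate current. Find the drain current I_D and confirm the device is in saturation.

V_G = V_DD·R_2/(R_1+R_2) = 13×120/270 = 5.78 V.
Assume saturation: I_D = (k_n/2)(V_GS − V_t)² with V_GS = V_G − I_D·R_S = 5.78 − 1.5·I_D.
Substituting gives 0.855·I_D² − 4.96·I_D + 4.6 = 0, with roots I_D = 1.16 or 4.65 mA.
The root I_D = 4.65 mA gives V_GS = -1.2 V ≤ V_t, so take I_D = 1.16 mA.
Then V_GS = 4.04 V and V_DS = V_DD − I_D(R_D+R_S) = 13 − 1.16×8.3 = 3.41 V.
Saturation requires V_DS ≥ V_GS − V_t = 1.74 V; 3.41 ≥ 1.74 ✓.

I_D ≈ 1.2 mA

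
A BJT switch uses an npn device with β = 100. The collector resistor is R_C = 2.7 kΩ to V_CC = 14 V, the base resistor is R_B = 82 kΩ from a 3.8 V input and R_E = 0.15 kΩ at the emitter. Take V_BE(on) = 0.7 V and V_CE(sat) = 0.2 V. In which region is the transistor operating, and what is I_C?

Assume active. Base-emitter loop: I_B = (V_BB − V_BE)/(R_B + (β+1)R_E) = (3.8 − 0.7)/(82 + 101×0.15) = 0.0319 mA.
I_C = β·I_B = 100×0.0319 = 3.19 mA.
V_CE = V_CC − I_C·R_C − I_E·R_E = 14 − 3.19×2.7 − 3.22×0.15 = 4.9 V > V_CE(sat), so the active-region assumption holds.

active; I_C ≈ 3.2 mA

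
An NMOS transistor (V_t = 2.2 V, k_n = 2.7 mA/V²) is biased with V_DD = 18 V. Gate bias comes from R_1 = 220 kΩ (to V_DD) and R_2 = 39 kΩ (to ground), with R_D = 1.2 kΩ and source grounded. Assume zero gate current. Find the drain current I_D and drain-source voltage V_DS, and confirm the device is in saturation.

V_G = V_DD·R_2/(R_1+R_2) = 18×39/259 = 2.71 V. With the source grounded, V_GS = V_G = 2.71 V.
Assume saturation: I_D = (k_n/2)(V_GS − V_t)² = (2.7/2)×(2.71 − 2.2)² = 1.35×0.51² = 0.352 mA.
V_DS = V_DD − I_D·R_D = 18 − 0.352×1.2 = 17.6 V.
Saturation requires V_DS ≥ V_GS − V_t = 0.51 V; 17.6 ≥ 0.51 ✓.

I_D ≈ 0.35 mA, V_DS ≈ 18 V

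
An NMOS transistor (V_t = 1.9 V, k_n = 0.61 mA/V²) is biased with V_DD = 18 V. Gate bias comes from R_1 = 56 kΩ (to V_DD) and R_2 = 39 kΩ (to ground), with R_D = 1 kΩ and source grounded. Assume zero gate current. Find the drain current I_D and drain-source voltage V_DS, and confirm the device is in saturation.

V_G = V_DD·R_2/(R_1+R_2) = 18×39/95 = 7.39 V. With the source grounded, V_GS = V_G = 7.39 V.
Assume saturation: I_D = (k_n/2)(V_GS − V_t)² = (0.61/2)×(7.39 − 1.9)² = 0.305×5.49² = 9.19 mA.
V_DS = V_DD − I_D·R_D = 18 − 9.19×1 = 8.81 V.
Saturation requires V_DS ≥ V_GS − V_t = 5.49 V; 8.81 ≥ 5.49 ✓.

I_D ≈ 9.2 mA, V_DS ≈ 8.8 V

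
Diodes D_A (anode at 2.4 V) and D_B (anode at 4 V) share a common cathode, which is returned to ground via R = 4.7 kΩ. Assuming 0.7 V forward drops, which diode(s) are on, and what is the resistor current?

Only D_B conducts; I_R ≈ 0.7 mA

Assume both conduct. Then node N would need to be at both 2.4−0.7 = 1.7 V and 4−0.7 = 3.3 V, which is impossible.
Assume only D_B conducts: V_N = 4 − 0.7 = 3.3 V, so I_R = 3.3/4.7 = 0.702 mA.
Check D_A: its anode-to-cathode voltage is 2.4 − 3.3 = -0.9 V < 0.7 V, so it is off. The assumption is consistent.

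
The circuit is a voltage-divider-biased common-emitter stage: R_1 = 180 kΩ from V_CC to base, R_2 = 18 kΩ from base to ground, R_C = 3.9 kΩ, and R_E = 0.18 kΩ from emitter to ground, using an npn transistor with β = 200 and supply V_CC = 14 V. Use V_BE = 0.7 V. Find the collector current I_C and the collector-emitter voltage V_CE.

I_C ≈ 2.2 mA, V_CE ≈ 5.1 V

Thevenize the base divider: V_Th = V_CC·R_2/(R_1+R_2) = 14×18/198 = 1.27 V, R_Th = R_1‖R_2 = 16.4 kΩ.
Base-emitter loop: V_Th = I_B·R_Th + V_BE + (β+1)I_B·R_E, so I_B = (1.27 − 0.7) / (16.4 + 201×0.18) = 0.0109 mA.
I_C = β·I_B = 200×0.0109 = 2.18 mA, and I_E = (β+1)I_B = 2.19 mA.
V_CE = V_CC − I_C·R_C − I_E·R_E = 14 − 2.18×3.9 − 2.19×0.18 = 5.1 V.
V_CE = 5.1 V > 0.2 V confirms active-region operation.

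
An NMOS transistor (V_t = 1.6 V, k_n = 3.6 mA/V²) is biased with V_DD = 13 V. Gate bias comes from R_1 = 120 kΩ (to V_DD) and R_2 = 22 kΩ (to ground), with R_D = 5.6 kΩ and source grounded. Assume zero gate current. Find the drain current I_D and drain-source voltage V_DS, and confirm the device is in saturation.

V_G = V_DD·R_2/(R_1+R_2) = 13×22/142 = 2.01 V. With the source grounded, V_GS = V_G = 2.01 V.
Assume saturation: I_D = (k_n/2)(V_GS − V_t)² = (3.6/2)×(2.01 − 1.6)² = 1.8×0.414² = 0.309 mA.
V_DS = V_DD − I_D·R_D = 13 − 0.309×5.6 = 11.3 V.
Saturation requires V_DS ≥ V_GS − V_t = 0.414 V; 11.3 ≥ 0.414 ✓.

I_D ≈ 0.31 mA, V_DS ≈ 11 V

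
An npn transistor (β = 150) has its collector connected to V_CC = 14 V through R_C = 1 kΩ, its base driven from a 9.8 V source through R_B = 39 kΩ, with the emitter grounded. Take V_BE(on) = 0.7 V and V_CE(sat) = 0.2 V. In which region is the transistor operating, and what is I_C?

saturation; I_C ≈ 14 mA

Assume active: I_B = (9.8 − 0.7)/39 = 0.233 mA, giving I_C = β·I_B = 35 mA.
But then V_CE = 14 − 35×1 = -21 V < V_CE(sat) = 0.2 V — impossible in the active region.
So the transistor is saturated. With V_CE = 0.2 V, I_C = (V_CC − 0.2)/R_C = 13.8/1 = 13.8 mA.
Check: β·I_B = 35 mA > I_C = 13.8 mA, confirming saturation.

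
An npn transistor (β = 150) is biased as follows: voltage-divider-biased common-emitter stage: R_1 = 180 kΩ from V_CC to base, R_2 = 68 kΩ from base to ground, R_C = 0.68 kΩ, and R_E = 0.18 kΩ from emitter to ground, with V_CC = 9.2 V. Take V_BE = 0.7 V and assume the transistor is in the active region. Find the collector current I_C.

Thevenize the base divider: V_Th = V_CC·R_2/(R_1+R_2) = 9.2×68/248 = 2.52 V, R_Th = R_1‖R_2 = 49.4 kΩ.
Base-emitter loop: V_Th = I_B·R_Th + V_BE + (β+1)I_B·R_E, so I_B = (2.52 − 0.7) / (49.4 + 151×0.18) = 0.0238 mA.
I_C = β·I_B = 150×0.0238 = 3.57 mA, and I_E = (β+1)I_B = 3.6 mA.
V_CE = V_CC − I_C·R_C − I_E·R_E = 9.2 − 3.57×0.68 − 3.6×0.18 = 6.12 V.
V_CE = 6.12 V > 0.2 V confirms active-region operation.

I_C ≈ 3.6 mA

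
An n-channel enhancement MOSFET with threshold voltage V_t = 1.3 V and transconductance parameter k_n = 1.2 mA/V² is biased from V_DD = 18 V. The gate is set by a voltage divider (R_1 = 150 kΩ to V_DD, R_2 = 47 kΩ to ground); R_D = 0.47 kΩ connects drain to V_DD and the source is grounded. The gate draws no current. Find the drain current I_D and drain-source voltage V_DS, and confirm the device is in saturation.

I_D ≈ 5.4 mA, V_DS ≈ 15 V

V_G = V_DD·R_2/(R_1+R_2) = 18×47/197 = 4.29 V. With the source grounded, V_GS = V_G = 4.29 V.
Assume saturation: I_D = (k_n/2)(V_GS − V_t)² = (1.2/2)×(4.29 − 1.3)² = 0.6×2.99² = 5.38 mA.
V_DS = V_DD − I_D·R_D = 18 − 5.38×0.47 = 15.5 V.
Saturation requires V_DS ≥ V_GS − V_t = 2.99 V; 15.5 ≥ 2.99 ✓.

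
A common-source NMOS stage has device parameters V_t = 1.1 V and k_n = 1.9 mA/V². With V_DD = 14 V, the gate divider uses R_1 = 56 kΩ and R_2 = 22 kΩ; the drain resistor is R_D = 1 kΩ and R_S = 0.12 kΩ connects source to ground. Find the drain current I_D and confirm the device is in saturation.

I_D ≈ 4.9 mA

V_G = V_DD·R_2/(R_1+R_2) = 14×22/78 = 3.95 V.
Assume saturation: I_D = (k_n/2)(V_GS − V_t)² with V_GS = V_G − I_D·R_S = 3.95 − 0.12·I_D.
Substituting gives 0.0137·I_D² − 1.65·I_D + 7.71 = 0, with roots I_D = 4.87 or 116 mA.
The root I_D = 116 mA gives V_GS = -9.94 V ≤ V_t, so take I_D = 4.87 mA.
Then V_GS = 3.36 V and V_DS = V_DD − I_D(R_D+R_S) = 14 − 4.87×1.12 = 8.55 V.
Saturation requires V_DS ≥ V_GS − V_t = 2.26 V; 8.55 ≥ 2.26 ✓.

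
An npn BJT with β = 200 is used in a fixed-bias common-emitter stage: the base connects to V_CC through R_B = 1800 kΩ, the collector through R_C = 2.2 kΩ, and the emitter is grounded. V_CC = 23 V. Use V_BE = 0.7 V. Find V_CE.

V_CE ≈ 18 V

Base loop: V_CC = I_B·R_B + V_BE, so I_B = (23 − 0.7)/1800 kΩ = 0.0124 mA.
In the active region I_C = β·I_B = 200 × 0.0124 = 2.48 mA.
Collector loop: V_CE = V_CC − I_C·R_C = 23 − 2.48×2.2 = 17.5 V.
Since V_CE = 17.5 V > V_CE(sat) ≈ 0.2 V, the transistor is in the active region as assumed.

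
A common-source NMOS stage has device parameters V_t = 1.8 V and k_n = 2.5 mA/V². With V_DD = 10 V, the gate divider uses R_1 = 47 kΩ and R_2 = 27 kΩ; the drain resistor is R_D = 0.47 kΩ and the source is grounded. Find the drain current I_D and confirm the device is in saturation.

I_D ≈ 4.3 mA

V_G = V_DD·R_2/(R_1+R_2) = 10×27/74 = 3.65 V. With the source grounded, V_GS = V_G = 3.65 V.
Assume saturation: I_D = (k_n/2)(V_GS − V_t)² = (2.5/2)×(3.65 − 1.8)² = 1.25×1.85² = 4.27 mA.
V_DS = V_DD − I_D·R_D = 10 − 4.27×0.47 = 7.99 V.
Saturation requires V_DS ≥ V_GS − V_t = 1.85 V; 7.99 ≥ 1.85 ✓.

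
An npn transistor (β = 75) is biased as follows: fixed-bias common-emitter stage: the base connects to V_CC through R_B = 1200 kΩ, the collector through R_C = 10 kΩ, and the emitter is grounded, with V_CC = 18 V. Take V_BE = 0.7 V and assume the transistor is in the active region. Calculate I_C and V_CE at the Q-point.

I_C ≈ 1.1 mA, V_CE ≈ 7.2 V

Base loop: V_CC = I_B·R_B + V_BE, so I_B = (18 − 0.7)/1200 kΩ = 0.0144 mA.
In the active region I_C = β·I_B = 75 × 0.0144 = 1.08 mA.
Collector loop: V_CE = V_CC − I_C·R_C = 18 − 1.08×10 = 7.19 V.
Since V_CE = 7.19 V > V_CE(sat) ≈ 0.2 V, the transistor is in the active region as assumed.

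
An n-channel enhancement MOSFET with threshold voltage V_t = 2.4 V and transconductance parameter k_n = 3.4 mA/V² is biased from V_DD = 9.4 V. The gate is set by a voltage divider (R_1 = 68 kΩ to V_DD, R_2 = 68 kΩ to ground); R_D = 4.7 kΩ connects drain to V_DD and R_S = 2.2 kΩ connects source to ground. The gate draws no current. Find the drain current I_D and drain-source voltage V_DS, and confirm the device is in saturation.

V_G = V_DD·R_2/(R_1+R_2) = 9.4×68/136 = 4.7 V.
Assume saturation: I_D = (k_n/2)(V_GS − V_t)² with V_GS = V_G − I_D·R_S = 4.7 − 2.2·I_D.
Substituting gives 8.23·I_D² − 18.2·I_D + 8.99 = 0, with roots I_D = 0.745 or 1.47 mA.
The root I_D = 1.47 mA gives V_GS = 1.47 V ≤ V_t, so take I_D = 0.745 mA.
Then V_GS = 3.06 V and V_DS = V_DD − I_D(R_D+R_S) = 9.4 − 0.745×6.9 = 4.26 V.
Saturation requires V_DS ≥ V_GS − V_t = 0.662 V; 4.26 ≥ 0.662 ✓.

I_D ≈ 0.74 mA, V_DS ≈ 4.3 V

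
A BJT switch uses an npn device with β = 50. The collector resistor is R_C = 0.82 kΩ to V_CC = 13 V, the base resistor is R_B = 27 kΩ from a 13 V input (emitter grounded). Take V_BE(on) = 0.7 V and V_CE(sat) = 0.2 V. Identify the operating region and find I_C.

Assume active: I_B = (13 − 0.7)/27 = 0.456 mA, giving I_C = β·I_B = 22.8 mA.
But then V_CE = 13 − 22.8×0.82 = -5.68 V < V_CE(sat) = 0.2 V — impossible in the active region.
So the transistor is saturated. With V_CE = 0.2 V, I_C = (V_CC − 0.2)/R_C = 12.8/0.82 = 15.6 mA.
Check: β·I_B = 22.8 mA > I_C = 15.6 mA, confirming saturation.

saturation; I_C ≈ 16 mA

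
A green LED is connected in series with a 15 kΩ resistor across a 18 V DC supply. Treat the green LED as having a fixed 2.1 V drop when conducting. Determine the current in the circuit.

KVL around the loop: 18 = V_D + I·R = 2.1 + I × 15 kΩ.
So I = (18 − 2.1) / 15 kΩ = 15.9 / 15 = 1.06 mA.

I ≈ 1.1 mA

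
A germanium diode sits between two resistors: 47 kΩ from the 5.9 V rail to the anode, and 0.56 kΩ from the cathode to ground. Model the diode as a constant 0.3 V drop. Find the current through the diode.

The two resistors are in series with the diode, so KVL gives 5.9 = I·47 + 0.3 + I·0.56.
I = (5.9 − 0.3) / (47 + 0.56) kΩ = 5.6 / 47.6 = 0.118 mA.

I ≈ 0.12 mA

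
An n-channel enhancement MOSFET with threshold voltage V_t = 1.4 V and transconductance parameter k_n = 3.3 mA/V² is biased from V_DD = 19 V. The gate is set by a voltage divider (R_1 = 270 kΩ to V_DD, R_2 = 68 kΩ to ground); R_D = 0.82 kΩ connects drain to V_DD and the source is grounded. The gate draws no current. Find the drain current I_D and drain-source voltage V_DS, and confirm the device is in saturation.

V_G = V_DD·R_2/(R_1+R_2) = 19×68/338 = 3.82 V. With the source grounded, V_GS = V_G = 3.82 V.
Assume saturation: I_D = (k_n/2)(V_GS − V_t)² = (3.3/2)×(3.82 − 1.4)² = 1.65×2.42² = 9.68 mA.
V_DS = V_DD − I_D·R_D = 19 − 9.68×0.82 = 11.1 V.
Saturation requires V_DS ≥ V_GS − V_t = 2.42 V; 11.1 ≥ 2.42 ✓.

I_D ≈ 9.7 mA, V_DS ≈ 11 V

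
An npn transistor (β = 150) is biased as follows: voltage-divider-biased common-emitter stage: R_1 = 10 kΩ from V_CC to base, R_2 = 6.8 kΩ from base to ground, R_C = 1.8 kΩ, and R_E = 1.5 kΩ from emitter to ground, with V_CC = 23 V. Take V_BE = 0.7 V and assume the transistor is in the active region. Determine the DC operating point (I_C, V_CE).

I_C ≈ 5.6 mA, V_CE ≈ 4.5 V

Thevenize the base divider: V_Th = V_CC·R_2/(R_1+R_2) = 23×6.8/16.8 = 9.31 V, R_Th = R_1‖R_2 = 4.05 kΩ.
Base-emitter loop: V_Th = I_B·R_Th + V_BE + (β+1)I_B·R_E, so I_B = (9.31 − 0.7) / (4.05 + 151×1.5) = 0.0373 mA.
I_C = β·I_B = 150×0.0373 = 5.6 mA, and I_E = (β+1)I_B = 5.64 mA.
V_CE = V_CC − I_C·R_C − I_E·R_E = 23 − 5.6×1.8 − 5.64×1.5 = 4.46 V.
V_CE = 4.46 V > 0.2 V confirms active-region operation.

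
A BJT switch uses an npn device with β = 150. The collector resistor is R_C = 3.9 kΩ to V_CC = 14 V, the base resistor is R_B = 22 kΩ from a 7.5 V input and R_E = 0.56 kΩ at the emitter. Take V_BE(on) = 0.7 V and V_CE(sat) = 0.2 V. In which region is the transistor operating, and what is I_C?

Assume active: I_B = (7.5 − 0.7)/(22 + 151×0.56) = 0.0638 mA, I_C = β·I_B = 9.57 mA.
Then V_CE = 14 − 9.57×3.9 − 9.64×0.56 = -28.7 V < 0.2 V — the active assumption fails.
Re-solve with V_CE = 0.2 V. KCL at the emitter: V_E/R_E = (V_BB−0.7−V_E)/R_B + (V_CC−0.2−V_E)/R_C, giving V_E = 1.84 V.
I_C = (V_CC − 0.2 − V_E)/R_C = (13.8 − 1.84)/3.9 = 3.07 mA.
Check: I_B = (6.8 − 1.84)/22 = 0.225 mA, and β·I_B = 33.8 mA > I_C, confirming saturation.

saturation; I_C ≈ 3.1 mA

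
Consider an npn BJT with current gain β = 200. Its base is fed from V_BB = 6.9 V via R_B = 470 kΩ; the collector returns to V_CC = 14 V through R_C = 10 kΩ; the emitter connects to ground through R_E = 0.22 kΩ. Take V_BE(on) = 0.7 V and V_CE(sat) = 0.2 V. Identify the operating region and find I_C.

Assume active: I_B = (6.9 − 0.7)/(470 + 201×0.22) = 0.0121 mA, I_C = β·I_B = 2.41 mA.
Then V_CE = 14 − 2.41×10 − 2.42×0.22 = -10.6 V < 0.2 V — the active assumption fails.
Re-solve with V_CE = 0.2 V. KCL at the emitter: V_E/R_E = (V_BB−0.7−V_E)/R_B + (V_CC−0.2−V_E)/R_C, giving V_E = 0.3 V.
I_C = (V_CC − 0.2 − V_E)/R_C = (13.8 − 0.3)/10 = 1.35 mA.
Check: I_B = (6.2 − 0.3)/470 = 0.0126 mA, and β·I_B = 2.51 mA > I_C, confirming saturation.

saturation; I_C ≈ 1.4 mA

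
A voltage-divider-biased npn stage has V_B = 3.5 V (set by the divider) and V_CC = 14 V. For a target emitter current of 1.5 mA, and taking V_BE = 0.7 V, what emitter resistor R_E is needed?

V_E = V_B − V_BE = 3.5 − 0.7 = 2.8 V.
R_E = V_E / I_E = 2.8 / 1.5 = 1.87 kΩ.

R_E ≈ 1.9 kΩ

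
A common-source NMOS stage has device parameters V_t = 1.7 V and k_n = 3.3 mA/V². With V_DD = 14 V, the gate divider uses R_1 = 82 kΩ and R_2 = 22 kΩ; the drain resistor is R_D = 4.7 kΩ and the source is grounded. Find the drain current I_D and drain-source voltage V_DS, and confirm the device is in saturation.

V_G = V_DD·R_2/(R_1+R_2) = 14×22/104 = 2.96 V. With the source grounded, V_GS = V_G = 2.96 V.
Assume saturation: I_D = (k_n/2)(V_GS − V_t)² = (3.3/2)×(2.96 − 1.7)² = 1.65×1.26² = 2.63 mA.
V_DS = V_DD − I_D·R_D = 14 − 2.63×4.7 = 1.66 V.
Saturation requires V_DS ≥ V_GS − V_t = 1.26 V; 1.66 ≥ 1.26 ✓.

I_D ≈ 2.6 mA, V_DS ≈ 1.7 V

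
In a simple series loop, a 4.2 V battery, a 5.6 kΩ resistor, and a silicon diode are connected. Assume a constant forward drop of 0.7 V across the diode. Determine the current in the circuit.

I ≈ 0.62 mA

KVL around the loop: 4.2 = V_D + I·R = 0.7 + I × 5.6 kΩ.
So I = (4.2 − 0.7) / 5.6 kΩ = 3.5 / 5.6 = 0.625 mA.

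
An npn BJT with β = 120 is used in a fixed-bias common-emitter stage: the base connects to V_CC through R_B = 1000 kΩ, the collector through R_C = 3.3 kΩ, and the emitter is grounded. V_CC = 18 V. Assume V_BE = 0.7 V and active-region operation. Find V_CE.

V_CE ≈ 11 V

Base loop: V_CC = I_B·R_B + V_BE, so I_B = (18 − 0.7)/1000 kΩ = 0.0173 mA.
In the active region I_C = β·I_B = 120 × 0.0173 = 2.08 mA.
Collector loop: V_CE = V_CC − I_C·R_C = 18 − 2.08×3.3 = 11.1 V.
Since V_CE = 11.1 V > V_CE(sat) ≈ 0.2 V, the transistor is in the active region as assumed.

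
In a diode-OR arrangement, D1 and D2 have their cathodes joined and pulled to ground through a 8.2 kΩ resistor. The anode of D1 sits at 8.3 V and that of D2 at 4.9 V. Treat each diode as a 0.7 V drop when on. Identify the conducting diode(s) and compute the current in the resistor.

Assume both conduct. Then node N would need to be at both 8.3−0.7 = 7.6 V and 4.9−0.7 = 4.2 V, which is impossible.
Assume only D1 conducts: V_N = 8.3 − 0.7 = 7.6 V, so I_R = 7.6/8.2 = 0.927 mA.
Check D2: its anode-to-cathode voltage is 4.9 − 7.6 = -2.7 V < 0.7 V, so it is off. The assumption is consistent.

Only D1 conducts; I_R ≈ 0.93 mA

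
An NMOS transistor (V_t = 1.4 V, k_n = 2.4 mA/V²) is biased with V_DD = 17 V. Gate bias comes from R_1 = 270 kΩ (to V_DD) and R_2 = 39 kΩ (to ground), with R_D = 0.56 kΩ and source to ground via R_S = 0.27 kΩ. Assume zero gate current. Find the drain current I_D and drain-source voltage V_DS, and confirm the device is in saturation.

V_G = V_DD·R_2/(R_1+R_2) = 17×39/309 = 2.15 V.
Assume saturation: I_D = (k_n/2)(V_GS − V_t)² with V_GS = V_G − I_D·R_S = 2.15 − 0.27·I_D.
Substituting gives 0.0875·I_D² − 1.48·I_D + 0.667 = 0, with roots I_D = 0.462 or 16.5 mA.
The root I_D = 16.5 mA gives V_GS = -2.31 V ≤ V_t, so take I_D = 0.462 mA.
Then V_GS = 2.02 V and V_DS = V_DD − I_D(R_D+R_S) = 17 − 0.462×0.83 = 16.6 V.
Saturation requires V_DS ≥ V_GS − V_t = 0.621 V; 16.6 ≥ 0.621 ✓.

I_D ≈ 0.46 mA, V_DS ≈ 17 V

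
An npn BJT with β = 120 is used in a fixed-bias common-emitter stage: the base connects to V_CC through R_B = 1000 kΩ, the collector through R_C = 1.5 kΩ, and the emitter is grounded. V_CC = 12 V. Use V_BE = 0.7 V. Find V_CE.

V_CE ≈ 10 V

Base loop: V_CC = I_B·R_B + V_BE, so I_B = (12 − 0.7)/1000 kΩ = 0.0113 mA.
In the active region I_C = β·I_B = 120 × 0.0113 = 1.36 mA.
Collector loop: V_CE = V_CC − I_C·R_C = 12 − 1.36×1.5 = 9.97 V.
Since V_CE = 9.97 V > V_CE(sat) ≈ 0.2 V, the transistor is in the active region as assumed.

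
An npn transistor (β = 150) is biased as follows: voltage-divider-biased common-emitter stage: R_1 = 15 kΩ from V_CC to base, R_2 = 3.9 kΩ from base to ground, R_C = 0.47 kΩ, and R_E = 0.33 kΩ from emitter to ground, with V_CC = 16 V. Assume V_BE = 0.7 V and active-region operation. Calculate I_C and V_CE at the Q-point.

Thevenize the base divider: V_Th = V_CC·R_2/(R_1+R_2) = 16×3.9/18.9 = 3.3 V, R_Th = R_1‖R_2 = 3.1 kΩ.
Base-emitter loop: V_Th = I_B·R_Th + V_BE + (β+1)I_B·R_E, so I_B = (3.3 − 0.7) / (3.1 + 151×0.33) = 0.0492 mA.
I_C = β·I_B = 150×0.0492 = 7.37 mA, and I_E = (β+1)I_B = 7.42 mA.
V_CE = V_CC − I_C·R_C − I_E·R_E = 16 − 7.37×0.47 − 7.42×0.33 = 10.1 V.
V_CE = 10.1 V > 0.2 V confirms active-region operation.

I_C ≈ 7.4 mA, V_CE ≈ 10 V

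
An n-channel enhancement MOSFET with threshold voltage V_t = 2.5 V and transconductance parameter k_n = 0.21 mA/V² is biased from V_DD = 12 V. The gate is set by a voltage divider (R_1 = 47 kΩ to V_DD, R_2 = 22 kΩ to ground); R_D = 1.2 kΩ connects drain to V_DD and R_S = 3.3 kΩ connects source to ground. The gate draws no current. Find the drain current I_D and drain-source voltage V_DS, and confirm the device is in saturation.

I_D ≈ 0.1 mA, V_DS ≈ 12 V

V_G = V_DD·R_2/(R_1+R_2) = 12×22/69 = 3.83 V.
Assume saturation: I_D = (k_n/2)(V_GS − V_t)² with V_GS = V_G − I_D·R_S = 3.83 − 3.3·I_D.
Substituting gives 1.14·I_D² − 1.92·I_D + 0.185 = 0, with roots I_D = 0.102 or 1.58 mA.
The root I_D = 1.58 mA gives V_GS = -1.37 V ≤ V_t, so take I_D = 0.102 mA.
Then V_GS = 3.49 V and V_DS = V_DD − I_D(R_D+R_S) = 12 − 0.102×4.5 = 11.5 V.
Saturation requires V_DS ≥ V_GS − V_t = 0.988 V; 11.5 ≥ 0.988 ✓.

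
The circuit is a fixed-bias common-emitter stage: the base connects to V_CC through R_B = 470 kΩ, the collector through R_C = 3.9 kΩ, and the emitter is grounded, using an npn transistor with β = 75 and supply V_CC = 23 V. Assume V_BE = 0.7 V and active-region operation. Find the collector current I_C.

Base loop: V_CC = I_B·R_B + V_BE, so I_B = (23 − 0.7)/470 kΩ = 0.0474 mA.
In the active region I_C = β·I_B = 75 × 0.0474 = 3.56 mA.
Collector loop: V_CE = V_CC − I_C·R_C = 23 − 3.56×3.9 = 9.12 V.
Since V_CE = 9.12 V > V_CE(sat) ≈ 0.2 V, the transistor is in the active region as assumed.

I_C ≈ 3.6 mA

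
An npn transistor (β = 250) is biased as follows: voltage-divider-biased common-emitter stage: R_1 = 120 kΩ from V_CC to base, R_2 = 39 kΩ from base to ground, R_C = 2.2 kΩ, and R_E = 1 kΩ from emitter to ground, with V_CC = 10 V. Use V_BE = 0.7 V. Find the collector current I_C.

Thevenize the base divider: V_Th = V_CC·R_2/(R_1+R_2) = 10×39/159 = 2.45 V, R_Th = R_1‖R_2 = 29.4 kΩ.
Base-emitter loop: V_Th = I_B·R_Th + V_BE + (β+1)I_B·R_E, so I_B = (2.45 − 0.7) / (29.4 + 251×1) = 0.00625 mA.
I_C = β·I_B = 250×0.00625 = 1.56 mA, and I_E = (β+1)I_B = 1.57 mA.
V_CE = V_CC − I_C·R_C − I_E·R_E = 10 − 1.56×2.2 − 1.57×1 = 4.99 V.
V_CE = 4.99 V > 0.2 V confirms active-region operation.

I_C ≈ 1.6 mA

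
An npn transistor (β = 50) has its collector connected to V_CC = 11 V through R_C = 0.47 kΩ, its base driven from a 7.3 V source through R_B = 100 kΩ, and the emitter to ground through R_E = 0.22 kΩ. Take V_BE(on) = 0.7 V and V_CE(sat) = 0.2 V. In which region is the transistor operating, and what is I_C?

active; I_C ≈ 3 mA

Assume active. Base-emitter loop: I_B = (V_BB − V_BE)/(R_B + (β+1)R_E) = (7.3 − 0.7)/(100 + 51×0.22) = 0.0593 mA.
I_C = β·I_B = 50×0.0593 = 2.97 mA.
V_CE = V_CC − I_C·R_C − I_E·R_E = 11 − 2.97×0.47 − 3.03×0.22 = 8.94 V > V_CE(sat), so the active-region assumption holds.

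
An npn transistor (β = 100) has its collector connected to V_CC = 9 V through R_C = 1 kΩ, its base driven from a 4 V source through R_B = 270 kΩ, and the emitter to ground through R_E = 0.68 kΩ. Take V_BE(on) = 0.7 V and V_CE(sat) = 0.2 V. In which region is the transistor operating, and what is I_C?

Assume active. Base-emitter loop: I_B = (V_BB − V_BE)/(R_B + (β+1)R_E) = (4 − 0.7)/(270 + 101×0.68) = 0.00974 mA.
I_C = β·I_B = 100×0.00974 = 0.974 mA.
V_CE = V_CC − I_C·R_C − I_E·R_E = 9 − 0.974×1 − 0.984×0.68 = 7.36 V > V_CE(sat), so the active-region assumption holds.

active; I_C ≈ 0.97 mA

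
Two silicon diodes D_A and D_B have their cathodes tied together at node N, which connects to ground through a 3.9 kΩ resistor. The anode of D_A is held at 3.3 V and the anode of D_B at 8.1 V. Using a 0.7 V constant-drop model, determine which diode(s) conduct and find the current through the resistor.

Only D_B conducts; I_R ≈ 1.9 mA

Assume both conduct. Then node N would need to be at both 3.3−0.7 = 2.6 V and 8.1−0.7 = 7.4 V, which is impossible.
Assume only D_B conducts: V_N = 8.1 − 0.7 = 7.4 V, so I_R = 7.4/3.9 = 1.9 mA.
Check D_A: its anode-to-cathode voltage is 3.3 − 7.4 = -4.1 V < 0.7 V, so it is off. The assumption is consistent.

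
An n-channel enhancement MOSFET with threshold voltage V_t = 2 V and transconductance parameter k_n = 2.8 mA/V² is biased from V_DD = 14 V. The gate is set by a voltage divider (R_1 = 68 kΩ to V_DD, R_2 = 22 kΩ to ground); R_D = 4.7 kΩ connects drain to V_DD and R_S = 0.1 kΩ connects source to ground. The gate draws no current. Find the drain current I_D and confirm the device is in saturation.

I_D ≈ 2.1 mA

V_G = V_DD·R_2/(R_1+R_2) = 14×22/90 = 3.42 V.
Assume saturation: I_D = (k_n/2)(V_GS − V_t)² with V_GS = V_G − I_D·R_S = 3.42 − 0.1·I_D.
Substituting gives 0.014·I_D² − 1.4·I_D + 2.83 = 0, with roots I_D = 2.07 or 97.8 mA.
The root I_D = 97.8 mA gives V_GS = -6.36 V ≤ V_t, so take I_D = 2.07 mA.
Then V_GS = 3.22 V and V_DS = V_DD − I_D(R_D+R_S) = 14 − 2.07×4.8 = 4.07 V.
Saturation requires V_DS ≥ V_GS − V_t = 1.22 V; 4.07 ≥ 1.22 ✓.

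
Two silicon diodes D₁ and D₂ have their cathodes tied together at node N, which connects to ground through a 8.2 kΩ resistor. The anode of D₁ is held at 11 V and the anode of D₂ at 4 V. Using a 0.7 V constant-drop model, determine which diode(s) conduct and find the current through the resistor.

Assume both conduct. Then node N would need to be at both 11−0.7 = 10.3 V and 4−0.7 = 3.3 V, which is impossible.
Assume only D₁ conducts: V_N = 11 − 0.7 = 10.3 V, so I_R = 10.3/8.2 = 1.26 mA.
Check D₂: its anode-to-cathode voltage is 4 − 10.3 = -6.3 V < 0.7 V, so it is off. The assumption is consistent.

Only D₁ conducts; I_R ≈ 1.3 mA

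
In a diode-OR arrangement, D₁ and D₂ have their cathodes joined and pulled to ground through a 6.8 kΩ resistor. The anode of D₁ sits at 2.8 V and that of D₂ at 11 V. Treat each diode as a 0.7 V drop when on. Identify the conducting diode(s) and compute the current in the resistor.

Only D₂ conducts; I_R ≈ 1.5 mA

Assume both conduct. Then node N would need to be at both 2.8−0.7 = 2.1 V and 11−0.7 = 10.3 V, which is impossible.
Assume only D₂ conducts: V_N = 11 − 0.7 = 10.3 V, so I_R = 10.3/6.8 = 1.51 mA.
Check D₁: its anode-to-cathode voltage is 2.8 − 10.3 = -7.5 V < 0.7 V, so it is off. The assumption is consistent.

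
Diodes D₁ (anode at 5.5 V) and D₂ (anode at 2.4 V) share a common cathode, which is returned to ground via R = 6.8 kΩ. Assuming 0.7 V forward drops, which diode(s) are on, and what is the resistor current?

Only D₁ conducts; I_R ≈ 0.71 mA

Assume both conduct. Then node N would need to be at both 5.5−0.7 = 4.8 V and 2.4−0.7 = 1.7 V, which is impossible.
Assume only D₁ conducts: V_N = 5.5 − 0.7 = 4.8 V, so I_R = 4.8/6.8 = 0.706 mA.
Check D₂: its anode-to-cathode voltage is 2.4 − 4.8 = -2.4 V < 0.7 V, so it is off. The assumption is consistent.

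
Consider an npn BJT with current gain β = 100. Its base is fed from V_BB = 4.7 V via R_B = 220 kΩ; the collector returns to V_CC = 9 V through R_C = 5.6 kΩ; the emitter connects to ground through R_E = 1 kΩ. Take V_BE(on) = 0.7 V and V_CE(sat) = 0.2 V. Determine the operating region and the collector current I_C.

active; I_C ≈ 1.2 mA

Assume active. Base-emitter loop: I_B = (V_BB − V_BE)/(R_B + (β+1)R_E) = (4.7 − 0.7)/(220 + 101×1) = 0.0125 mA.
I_C = β·I_B = 100×0.0125 = 1.25 mA.
V_CE = V_CC − I_C·R_C − I_E·R_E = 9 − 1.25×5.6 − 1.26×1 = 0.763 V > V_CE(sat), so the active-region assumption holds.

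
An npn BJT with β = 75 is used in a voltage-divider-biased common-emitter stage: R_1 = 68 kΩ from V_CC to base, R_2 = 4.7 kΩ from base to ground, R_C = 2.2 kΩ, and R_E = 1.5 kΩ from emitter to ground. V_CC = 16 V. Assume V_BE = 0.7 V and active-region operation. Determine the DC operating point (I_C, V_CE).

I_C ≈ 0.21 mA, V_CE ≈ 15 V

Thevenize the base divider: V_Th = V_CC·R_2/(R_1+R_2) = 16×4.7/72.7 = 1.03 V, R_Th = R_1‖R_2 = 4.4 kΩ.
Base-emitter loop: V_Th = I_B·R_Th + V_BE + (β+1)I_B·R_E, so I_B = (1.03 − 0.7) / (4.4 + 76×1.5) = 0.00282 mA.
I_C = β·I_B = 75×0.00282 = 0.212 mA, and I_E = (β+1)I_B = 0.215 mA.
V_CE = V_CC − I_C·R_C − I_E·R_E = 16 − 0.212×2.2 − 0.215×1.5 = 15.2 V.
V_CE = 15.2 V > 0.2 V confirms active-region operation.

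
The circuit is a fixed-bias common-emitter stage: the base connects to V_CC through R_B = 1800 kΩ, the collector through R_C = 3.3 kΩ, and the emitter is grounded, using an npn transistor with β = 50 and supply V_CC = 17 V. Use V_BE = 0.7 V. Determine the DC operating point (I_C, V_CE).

Base loop: V_CC = I_B·R_B + V_BE, so I_B = (17 − 0.7)/1800 kΩ = 0.00906 mA.
In the active region I_C = β·I_B = 50 × 0.00906 = 0.453 mA.
Collector loop: V_CE = V_CC − I_C·R_C = 17 − 0.453×3.3 = 15.5 V.
Since V_CE = 15.5 V > V_CE(sat) ≈ 0.2 V, the transistor is in the active region as assumed.

I_C ≈ 0.45 mA, V_CE ≈ 16 V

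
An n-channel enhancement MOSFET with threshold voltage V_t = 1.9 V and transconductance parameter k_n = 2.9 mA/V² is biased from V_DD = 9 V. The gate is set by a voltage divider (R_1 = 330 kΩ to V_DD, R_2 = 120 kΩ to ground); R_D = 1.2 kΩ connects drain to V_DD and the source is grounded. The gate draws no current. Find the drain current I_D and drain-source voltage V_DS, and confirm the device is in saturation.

I_D ≈ 0.36 mA, V_DS ≈ 8.6 V

V_G = V_DD·R_2/(R_1+R_2) = 9×120/450 = 2.4 V. With the source grounded, V_GS = V_G = 2.4 V.
Assume saturation: I_D = (k_n/2)(V_GS − V_t)² = (2.9/2)×(2.4 − 1.9)² = 1.45×0.5² = 0.362 mA.
V_DS = V_DD − I_D·R_D = 9 − 0.362×1.2 = 8.56 V.
Saturation requires V_DS ≥ V_GS − V_t = 0.5 V; 8.56 ≥ 0.5 ✓.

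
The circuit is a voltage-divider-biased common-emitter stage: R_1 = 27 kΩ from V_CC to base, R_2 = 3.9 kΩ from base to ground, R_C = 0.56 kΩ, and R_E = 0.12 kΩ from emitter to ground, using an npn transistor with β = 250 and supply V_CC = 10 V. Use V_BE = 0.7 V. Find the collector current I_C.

Thevenize the base divider: V_Th = V_CC·R_2/(R_1+R_2) = 10×3.9/30.9 = 1.26 V, R_Th = R_1‖R_2 = 3.41 kΩ.
Base-emitter loop: V_Th = I_B·R_Th + V_BE + (β+1)I_B·R_E, so I_B = (1.26 − 0.7) / (3.41 + 251×0.12) = 0.0168 mA.
I_C = β·I_B = 250×0.0168 = 4.19 mA, and I_E = (β+1)I_B = 4.21 mA.
V_CE = V_CC − I_C·R_C − I_E·R_E = 10 − 4.19×0.56 − 4.21×0.12 = 7.15 V.
V_CE = 7.15 V > 0.2 V confirms active-region operation.

I_C ≈ 4.2 mA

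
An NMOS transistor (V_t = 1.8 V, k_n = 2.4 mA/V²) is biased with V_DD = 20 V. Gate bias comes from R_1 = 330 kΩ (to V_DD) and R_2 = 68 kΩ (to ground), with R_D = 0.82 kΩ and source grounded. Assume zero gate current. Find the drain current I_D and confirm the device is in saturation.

I_D ≈ 3.1 mA

V_G = V_DD·R_2/(R_1+R_2) = 20×68/398 = 3.42 V. With the source grounded, V_GS = V_G = 3.42 V.
Assume saturation: I_D = (k_n/2)(V_GS − V_t)² = (2.4/2)×(3.42 − 1.8)² = 1.2×1.62² = 3.14 mA.
V_DS = V_DD − I_D·R_D = 20 − 3.14×0.82 = 17.4 V.
Saturation requires V_DS ≥ V_GS − V_t = 1.62 V; 17.4 ≥ 1.62 ✓.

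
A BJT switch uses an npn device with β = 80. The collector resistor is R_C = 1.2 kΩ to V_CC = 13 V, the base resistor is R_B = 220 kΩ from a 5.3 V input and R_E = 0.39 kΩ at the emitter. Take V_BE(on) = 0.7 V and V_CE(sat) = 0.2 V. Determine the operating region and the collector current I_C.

active; I_C ≈ 1.5 mA

Assume active. Base-emitter loop: I_B = (V_BB − V_BE)/(R_B + (β+1)R_E) = (5.3 − 0.7)/(220 + 81×0.39) = 0.0183 mA.
I_C = β·I_B = 80×0.0183 = 1.46 mA.
V_CE = V_CC − I_C·R_C − I_E·R_E = 13 − 1.46×1.2 − 1.48×0.39 = 10.7 V > V_CE(sat), so the active-region assumption holds.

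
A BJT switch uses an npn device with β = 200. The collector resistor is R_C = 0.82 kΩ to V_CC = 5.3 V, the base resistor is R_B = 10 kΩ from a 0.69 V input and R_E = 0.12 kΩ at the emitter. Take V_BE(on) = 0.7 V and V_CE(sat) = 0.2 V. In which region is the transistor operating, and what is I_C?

cutoff; I_C ≈ 0

V_BB = 0.69 V ≤ V_BE(on) = 0.7 V, so the base-emitter junction is not forward biased.
The transistor is in cutoff: I_B = I_C = 0.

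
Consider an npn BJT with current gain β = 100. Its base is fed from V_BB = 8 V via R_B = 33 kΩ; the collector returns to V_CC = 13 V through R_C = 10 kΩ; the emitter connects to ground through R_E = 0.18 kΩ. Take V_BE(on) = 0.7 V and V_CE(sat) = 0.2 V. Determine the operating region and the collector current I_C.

Assume active: I_B = (8 − 0.7)/(33 + 101×0.18) = 0.143 mA, I_C = β·I_B = 14.3 mA.
Then V_CE = 13 − 14.3×10 − 14.4×0.18 = -132 V < 0.2 V — the active assumption fails.
Re-solve with V_CE = 0.2 V. KCL at the emitter: V_E/R_E = (V_BB−0.7−V_E)/R_B + (V_CC−0.2−V_E)/R_C, giving V_E = 0.264 V.
I_C = (V_CC − 0.2 − V_E)/R_C = (12.8 − 0.264)/10 = 1.25 mA.
Check: I_B = (7.3 − 0.264)/33 = 0.213 mA, and β·I_B = 21.3 mA > I_C, confirming saturation.

saturation; I_C ≈ 1.3 mA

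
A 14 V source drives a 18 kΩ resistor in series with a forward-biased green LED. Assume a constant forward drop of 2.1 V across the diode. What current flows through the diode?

KVL around the loop: 14 = V_D + I·R = 2.1 + I × 18 kΩ.
So I = (14 − 2.1) / 18 kΩ = 11.9 / 18 = 0.661 mA.

I ≈ 0.66 mA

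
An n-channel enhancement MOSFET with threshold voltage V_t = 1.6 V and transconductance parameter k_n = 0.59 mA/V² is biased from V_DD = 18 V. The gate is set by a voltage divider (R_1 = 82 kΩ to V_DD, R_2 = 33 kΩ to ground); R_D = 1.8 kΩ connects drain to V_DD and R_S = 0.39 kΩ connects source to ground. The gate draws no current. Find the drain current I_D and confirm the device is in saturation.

I_D ≈ 2.2 mA

V_G = V_DD·R_2/(R_1+R_2) = 18×33/115 = 5.17 V.
Assume saturation: I_D = (k_n/2)(V_GS − V_t)² with V_GS = V_G − I_D·R_S = 5.17 − 0.39·I_D.
Substituting gives 0.0449·I_D² − 1.82·I_D + 3.75 = 0, with roots I_D = 2.18 or 38.4 mA.
The root I_D = 38.4 mA gives V_GS = -9.81 V ≤ V_t, so take I_D = 2.18 mA.
Then V_GS = 4.32 V and V_DS = V_DD − I_D(R_D+R_S) = 18 − 2.18×2.19 = 13.2 V.
Saturation requires V_DS ≥ V_GS − V_t = 2.72 V; 13.2 ≥ 2.72 ✓.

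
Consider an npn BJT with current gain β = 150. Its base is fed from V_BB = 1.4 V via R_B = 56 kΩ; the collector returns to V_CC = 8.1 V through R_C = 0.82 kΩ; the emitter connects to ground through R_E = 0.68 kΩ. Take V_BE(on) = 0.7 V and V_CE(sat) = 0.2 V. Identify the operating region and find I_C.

active; I_C ≈ 0.66 mA

Assume active. Base-emitter loop: I_B = (V_BB − V_BE)/(R_B + (β+1)R_E) = (1.4 − 0.7)/(56 + 151×0.68) = 0.00441 mA.
I_C = β·I_B = 150×0.00441 = 0.662 mA.
V_CE = V_CC − I_C·R_C − I_E·R_E = 8.1 − 0.662×0.82 − 0.666×0.68 = 7.1 V > V_CE(sat), so the active-region assumption holds.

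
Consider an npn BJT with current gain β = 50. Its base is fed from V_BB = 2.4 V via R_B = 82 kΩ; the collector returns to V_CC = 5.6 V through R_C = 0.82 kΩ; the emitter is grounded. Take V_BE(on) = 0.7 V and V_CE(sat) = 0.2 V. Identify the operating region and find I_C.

Assume active. Base-emitter loop: I_B = (V_BB − V_BE)/R_B = (2.4 − 0.7)/82 = 0.0207 mA.
I_C = β·I_B = 50×0.0207 = 1.04 mA.
V_CE = V_CC − I_C·R_C = 5.6 − 1.04×0.82 = 4.75 V > V_CE(sat), so the active-region assumption holds.

active; I_C ≈ 1 mA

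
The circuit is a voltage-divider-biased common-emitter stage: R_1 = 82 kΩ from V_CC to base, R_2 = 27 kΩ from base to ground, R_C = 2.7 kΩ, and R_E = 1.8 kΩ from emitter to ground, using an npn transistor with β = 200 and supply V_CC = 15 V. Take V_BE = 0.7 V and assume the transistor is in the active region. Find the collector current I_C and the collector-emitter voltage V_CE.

I_C ≈ 1.6 mA, V_CE ≈ 7.9 V

Thevenize the base divider: V_Th = V_CC·R_2/(R_1+R_2) = 15×27/109 = 3.72 V, R_Th = R_1‖R_2 = 20.3 kΩ.
Base-emitter loop: V_Th = I_B·R_Th + V_BE + (β+1)I_B·R_E, so I_B = (3.72 − 0.7) / (20.3 + 201×1.8) = 0.00789 mA.
I_C = β·I_B = 200×0.00789 = 1.58 mA, and I_E = (β+1)I_B = 1.59 mA.
V_CE = V_CC − I_C·R_C − I_E·R_E = 15 − 1.58×2.7 − 1.59×1.8 = 7.88 V.
V_CE = 7.88 V > 0.2 V confirms active-region operation.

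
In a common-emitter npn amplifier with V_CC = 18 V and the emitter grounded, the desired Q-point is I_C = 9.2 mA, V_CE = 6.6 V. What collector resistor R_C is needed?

Collector loop: V_CC = I_C·R_C + V_CE.
R_C = (V_CC − V_CE)/I_C = (18 − 6.6)/9.2 = 1.24 kΩ.

R_C ≈ 1.2 kΩ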